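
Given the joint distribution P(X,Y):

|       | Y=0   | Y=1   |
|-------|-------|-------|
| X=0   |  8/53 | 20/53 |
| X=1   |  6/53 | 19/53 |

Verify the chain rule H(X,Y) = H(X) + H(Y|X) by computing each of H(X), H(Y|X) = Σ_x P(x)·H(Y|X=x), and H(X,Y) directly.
H(X) = 0.9977 bits, H(Y|X) = 0.8310 bits, H(X,Y) = 1.8287 bits

Marginal of X (row sums):
  P(X=0) = 8/53 + 20/53 = 28/53
  P(X=1) = 6/53 + 19/53 = 25/53
H(X) = -[(28/53)·log₂(28/53) + (25/53)·log₂(25/53)]
  = 0.48634 + 0.51135 = 0.9977 bits

H(Y|X) = Σ_x P(x)·H(Y|X=x):
  X=0: P(X=0) = 28/53, P(Y|X=0) = (2/7, 5/7) → H(Y|X=0) = 0.86312
  X=1: P(X=1) = 25/53, P(Y|X=1) = (6/25, 19/25) → H(Y|X=1) = 0.79504
H(Y|X) = (28/53)·0.86312 + (25/53)·0.79504 = 0.8310 bits

H(X,Y) = -Σ_{x,y} P(x,y) log₂ P(x,y). Per-cell terms -P(x,y)·log₂P(x,y):
  X=0: 0.41176, 0.53056
  X=1: 0.35581, 0.53056
Sum of the 4 terms: H(X,Y) = 1.8287 bits

Chain rule check:
  H(X) + H(Y|X) = 0.9977 + 0.8310 = 1.8287 bits
  H(X,Y) = 1.8287 bits
✓ Chain rule verified.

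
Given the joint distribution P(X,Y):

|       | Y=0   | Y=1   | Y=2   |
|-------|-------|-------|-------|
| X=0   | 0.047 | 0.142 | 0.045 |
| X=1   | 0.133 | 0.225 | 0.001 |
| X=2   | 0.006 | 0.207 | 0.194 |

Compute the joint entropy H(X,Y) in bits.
2.6634 bits

H(X,Y) = -Σ_{x,y} P(x,y) log₂ P(x,y). Per-cell terms -P(x,y)·log₂P(x,y):
  X=0: 0.20733, 0.39988, 0.20133
  X=1: 0.38710, 0.48420, 0.00997
  X=2: 0.04428, 0.47037, 0.45898
Sum of the 9 terms: H(X,Y) = 2.6634 bits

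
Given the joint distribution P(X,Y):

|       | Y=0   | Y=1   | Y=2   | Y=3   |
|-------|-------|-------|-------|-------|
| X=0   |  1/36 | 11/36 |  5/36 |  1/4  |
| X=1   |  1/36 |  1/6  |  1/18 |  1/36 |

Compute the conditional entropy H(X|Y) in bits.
0.7960 bits

H(X|Y) = H(X,Y) - H(Y)

H(X,Y) = -Σ_{x,y} P(x,y) log₂ P(x,y). Per-cell terms -P(x,y)·log₂P(x,y):
  X=0: 0.14361, 0.52265, 0.39556, 0.50000
  X=1: 0.14361, 0.43083, 0.23166, 0.14361
Sum of the 8 terms: H(X,Y) = 2.5115 bits

Marginal of Y (column sums):
  P(Y=0) = 1/36 + 1/36 = 1/18
  P(Y=1) = 11/36 + 1/6 = 17/36
  P(Y=2) = 5/36 + 1/18 = 7/36
  P(Y=3) = 1/4 + 1/36 = 5/18
H(Y) = -[(1/18)·log₂(1/18) + (17/36)·log₂(17/36) + (7/36)·log₂(7/36) + (5/18)·log₂(5/18)]
  = 0.23166 + 0.51116 + 0.45939 + 0.51333 = 1.7155 bits

H(X|Y) = H(X,Y) - H(Y) = 2.5115 - 1.7155 = 0.7960 bits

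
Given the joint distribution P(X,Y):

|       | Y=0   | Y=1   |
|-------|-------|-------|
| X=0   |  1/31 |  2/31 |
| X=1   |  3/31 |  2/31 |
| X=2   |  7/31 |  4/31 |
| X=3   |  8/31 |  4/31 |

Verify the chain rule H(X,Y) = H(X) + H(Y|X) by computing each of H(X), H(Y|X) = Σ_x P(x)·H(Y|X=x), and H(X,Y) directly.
H(X) = 1.8110 bits, H(Y|X) = 0.9365 bits, H(X,Y) = 2.7475 bits

Marginal of X (row sums):
  P(X=0) = 1/31 + 2/31 = 3/31
  P(X=1) = 3/31 + 2/31 = 5/31
  P(X=2) = 7/31 + 4/31 = 11/31
  P(X=3) = 8/31 + 4/31 = 12/31
H(X) = -[(3/31)·log₂(3/31) + (5/31)·log₂(5/31) + (11/31)·log₂(11/31) + (12/31)·log₂(12/31)]
  = 0.32605 + 0.42456 + 0.53040 + 0.53003 = 1.8110 bits

H(Y|X) = Σ_x P(x)·H(Y|X=x):
  X=0: P(X=0) = 3/31, P(Y|X=0) = (1/3, 2/3) → H(Y|X=0) = 0.91830
  X=1: P(X=1) = 5/31, P(Y|X=1) = (3/5, 2/5) → H(Y|X=1) = 0.97095
  X=2: P(X=2) = 11/31, P(Y|X=2) = (7/11, 4/11) → H(Y|X=2) = 0.94566
  X=3: P(X=3) = 12/31, P(Y|X=3) = (2/3, 1/3) → H(Y|X=3) = 0.91830
H(Y|X) = (3/31)·0.91830 + (5/31)·0.97095 + (11/31)·0.94566 + (12/31)·0.91830 = 0.9365 bits

H(X,Y) = -Σ_{x,y} P(x,y) log₂ P(x,y). Per-cell terms -P(x,y)·log₂P(x,y):
  X=0: 0.15981, 0.25511
  X=1: 0.32605, 0.25511
  X=2: 0.48477, 0.38119
  X=3: 0.50431, 0.38119
Sum of the 8 terms: H(X,Y) = 2.7475 bits

Chain rule check:
  H(X) + H(Y|X) = 1.8110 + 0.9365 = 2.7475 bits
  H(X,Y) = 2.7475 bits
✓ Chain rule verified.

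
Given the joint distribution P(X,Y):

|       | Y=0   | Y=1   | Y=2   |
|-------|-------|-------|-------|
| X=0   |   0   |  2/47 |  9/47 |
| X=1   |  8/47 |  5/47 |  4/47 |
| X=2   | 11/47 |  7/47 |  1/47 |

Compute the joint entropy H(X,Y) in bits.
2.7494 bits

H(X,Y) = -Σ_{x,y} P(x,y) log₂ P(x,y). Per-cell terms -P(x,y)·log₂P(x,y):
  X=0: 0.0000, 0.1938, 0.4566
  X=1: 0.4348, 0.3439, 0.3025
  X=2: 0.4904, 0.4092, 0.1182
  (cells with P = 0 contribute 0)
Sum of the 9 terms: H(X,Y) = 2.7494 bits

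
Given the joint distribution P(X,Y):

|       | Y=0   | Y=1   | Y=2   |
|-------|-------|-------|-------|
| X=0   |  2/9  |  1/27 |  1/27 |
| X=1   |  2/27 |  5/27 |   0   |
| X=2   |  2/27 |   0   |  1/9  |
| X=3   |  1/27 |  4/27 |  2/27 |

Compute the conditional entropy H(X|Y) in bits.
1.5151 bits

H(X|Y) = H(X,Y) - H(Y)

H(X,Y) = -Σ_{x,y} P(x,y) log₂ P(x,y). Per-cell terms -P(x,y)·log₂P(x,y):
  X=0: 0.482206, 0.176107, 0.176107
  X=1: 0.278140, 0.450548, 0.000000
  X=2: 0.278140, 0.000000, 0.352214
  X=3: 0.176107, 0.408131, 0.278140
  (cells with P = 0 contribute 0)
Sum of the 12 terms: H(X,Y) = 3.05584 bits

Marginal of Y (column sums):
  P(Y=0) = 2/9 + 2/27 + 2/27 + 1/27 = 11/27
  P(Y=1) = 1/27 + 5/27 + 0 + 4/27 = 10/27
  P(Y=2) = 1/27 + 0 + 1/9 + 2/27 = 2/9
H(Y) = -[(11/27)·log₂(11/27) + (10/27)·log₂(10/27) + (2/9)·log₂(2/9)]
  = 0.527778 + 0.530726 + 0.482206 = 1.54071 bits

H(X|Y) = H(X,Y) - H(Y) = 3.05584 - 1.54071 = 1.5151 bits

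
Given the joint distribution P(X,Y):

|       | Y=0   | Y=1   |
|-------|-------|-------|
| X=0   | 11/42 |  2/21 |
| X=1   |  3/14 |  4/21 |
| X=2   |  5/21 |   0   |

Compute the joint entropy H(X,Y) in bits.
2.2542 bits

H(X,Y) = -Σ_{x,y} P(x,y) log₂ P(x,y). Per-cell terms -P(x,y)·log₂P(x,y):
  X=0: 0.50623, 0.32308
  X=1: 0.47623, 0.45568
  X=2: 0.49295, 0.00000
  (cells with P = 0 contribute 0)
Sum of the 6 terms: H(X,Y) = 2.2542 bits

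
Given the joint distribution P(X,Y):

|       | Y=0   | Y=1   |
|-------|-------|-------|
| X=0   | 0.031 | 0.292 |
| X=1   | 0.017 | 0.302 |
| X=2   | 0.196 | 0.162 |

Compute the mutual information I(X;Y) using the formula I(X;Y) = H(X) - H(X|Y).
0.2029 bits

I(X;Y) = H(X) - H(X|Y)

Marginal of X (row sums):
  P(X=0) = 0.031 + 0.292 = 0.323
  P(X=1) = 0.017 + 0.302 = 0.319
  P(X=2) = 0.196 + 0.162 = 0.358
H(X) = -[0.323·log₂(0.323) + 0.319·log₂(0.319) + 0.358·log₂(0.358)]
  = 0.52662 + 0.52583 + 0.53054 = 1.58299 bits

Marginal of Y (column sums):
  P(Y=0) = 0.031 + 0.017 + 0.196 = 0.244
  P(Y=1) = 0.292 + 0.302 + 0.162 = 0.756
H(X|Y) = Σ_y P(y)·H(X|Y=y):
  Y=0: P(Y=0) = 0.244, P(X|Y=0) = (31/244, 17/244, 49/61) → H(X|Y=0) = 0.89979
  Y=1: P(Y=1) = 0.756, P(X|Y=1) = (73/189, 151/378, 3/14) → H(X|Y=1) = 1.53515
H(X|Y) = 0.244·0.89979 + 0.756·1.53515 = 1.38012 bits

I(X;Y) = H(X) - H(X|Y) = 1.58299 - 1.38012 = 0.2029 bits

Cross-check via I(X;Y) = H(X) + H(Y) - H(X,Y): computing H(Y) from the column sums and H(X,Y) from the 6 cells in the same way gives H(Y) = 0.80163 bits and H(X,Y) = 2.18175 bits, so
I(X;Y) = 1.58299 + 0.80163 - 2.18175 = 0.2029 bits ✓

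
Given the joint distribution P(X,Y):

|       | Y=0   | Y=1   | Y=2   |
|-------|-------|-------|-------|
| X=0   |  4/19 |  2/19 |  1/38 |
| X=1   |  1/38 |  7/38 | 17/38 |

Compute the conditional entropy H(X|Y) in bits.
0.5396 bits

H(X|Y) = H(X,Y) - H(Y)

H(X,Y) = -Σ_{x,y} P(x,y) log₂ P(x,y). Per-cell terms -P(x,y)·log₂P(x,y):
  X=0: 0.4732, 0.3419, 0.1381
  X=1: 0.1381, 0.4496, 0.5192
Sum of the 6 terms: H(X,Y) = 2.0601 bits

Marginal of Y (column sums):
  P(Y=0) = 4/19 + 1/38 = 9/38
  P(Y=1) = 2/19 + 7/38 = 11/38
  P(Y=2) = 1/38 + 17/38 = 9/19
H(Y) = -[(9/38)·log₂(9/38) + (11/38)·log₂(11/38) + (9/19)·log₂(9/19)]
  = 0.4922 + 0.5177 + 0.5106 = 1.5205 bits

H(X|Y) = H(X,Y) - H(Y) = 2.0601 - 1.5205 = 0.5396 bits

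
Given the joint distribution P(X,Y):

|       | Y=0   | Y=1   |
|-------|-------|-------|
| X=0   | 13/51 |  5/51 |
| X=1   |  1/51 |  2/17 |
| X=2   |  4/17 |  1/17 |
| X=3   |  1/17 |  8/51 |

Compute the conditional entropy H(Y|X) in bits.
0.7767 bits

H(Y|X) = H(X,Y) - H(X)

H(X,Y) = -Σ_{x,y} P(x,y) log₂ P(x,y). Per-cell terms -P(x,y)·log₂P(x,y):
  X=0: 0.5027, 0.3285
  X=1: 0.1112, 0.3632
  X=2: 0.4912, 0.2404
  X=3: 0.2404, 0.4192
Sum of the 8 terms: H(X,Y) = 2.6968 bits

Marginal of X (row sums):
  P(X=0) = 13/51 + 5/51 = 6/17
  P(X=1) = 1/51 + 2/17 = 7/51
  P(X=2) = 4/17 + 1/17 = 5/17
  P(X=3) = 1/17 + 8/51 = 11/51
H(X) = -[(6/17)·log₂(6/17) + (7/51)·log₂(7/51) + (5/17)·log₂(5/17) + (11/51)·log₂(11/51)]
  = 0.5303 + 0.3932 + 0.5193 + 0.4773 = 1.9201 bits

H(Y|X) = H(X,Y) - H(X) = 2.6968 - 1.9201 = 0.7767 bits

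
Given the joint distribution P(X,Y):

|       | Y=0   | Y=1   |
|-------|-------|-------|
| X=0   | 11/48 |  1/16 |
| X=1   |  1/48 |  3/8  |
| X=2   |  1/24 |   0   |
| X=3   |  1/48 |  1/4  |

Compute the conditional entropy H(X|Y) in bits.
1.2954 bits

H(X|Y) = H(X,Y) - H(Y)

H(X,Y) = -Σ_{x,y} P(x,y) log₂ P(x,y). Per-cell terms -P(x,y)·log₂P(x,y):
  X=0: 0.4871008, 0.2500000
  X=1: 0.1163534, 0.5306391
  X=2: 0.1910401, 0.0000000
  X=3: 0.1163534, 0.5000000
  (cells with P = 0 contribute 0)
Sum of the 8 terms: H(X,Y) = 2.191487 bits

Marginal of Y (column sums):
  P(Y=0) = 11/48 + 1/48 + 1/24 + 1/48 = 5/16
  P(Y=1) = 1/16 + 3/8 + 0 + 1/4 = 11/16
H(Y) = -[(5/16)·log₂(5/16) + (11/16)·log₂(11/16)]
  = 0.5243975 + 0.3716408 = 0.896038 bits

H(X|Y) = H(X,Y) - H(Y) = 2.191487 - 0.896038 = 1.2954 bits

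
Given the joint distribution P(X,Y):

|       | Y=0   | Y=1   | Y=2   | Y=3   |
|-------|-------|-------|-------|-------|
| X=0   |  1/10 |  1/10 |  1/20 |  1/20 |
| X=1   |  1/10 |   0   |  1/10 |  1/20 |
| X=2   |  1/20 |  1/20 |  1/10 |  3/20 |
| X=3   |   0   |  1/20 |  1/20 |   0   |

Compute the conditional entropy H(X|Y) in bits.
1.5987 bits

H(X|Y) = H(X,Y) - H(Y)

H(X,Y) = -Σ_{x,y} P(x,y) log₂ P(x,y). Per-cell terms -P(x,y)·log₂P(x,y):
  X=0: 0.3322, 0.3322, 0.2161, 0.2161
  X=1: 0.3322, 0.0000, 0.3322, 0.2161
  X=2: 0.2161, 0.2161, 0.3322, 0.4105
  X=3: 0.0000, 0.2161, 0.2161, 0.0000
  (cells with P = 0 contribute 0)
Sum of the 16 terms: H(X,Y) = 3.5842 bits

Marginal of Y (column sums):
  P(Y=0) = 1/10 + 1/10 + 1/20 + 0 = 1/4
  P(Y=1) = 1/10 + 0 + 1/20 + 1/20 = 1/5
  P(Y=2) = 1/20 + 1/10 + 1/10 + 1/20 = 3/10
  P(Y=3) = 1/20 + 1/20 + 3/20 + 0 = 1/4
H(Y) = -[(1/4)·log₂(1/4) + (1/5)·log₂(1/5) + (3/10)·log₂(3/10) + (1/4)·log₂(1/4)]
  = 0.5000 + 0.4644 + 0.5211 + 0.5000 = 1.9855 bits

H(X|Y) = H(X,Y) - H(Y) = 3.5842 - 1.9855 = 1.5987 bits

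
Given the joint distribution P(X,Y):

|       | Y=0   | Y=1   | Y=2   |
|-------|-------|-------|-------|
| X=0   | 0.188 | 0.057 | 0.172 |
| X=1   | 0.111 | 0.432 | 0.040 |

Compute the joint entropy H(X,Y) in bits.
2.1866 bits

H(X,Y) = -Σ_{x,y} P(x,y) log₂ P(x,y). Per-cell terms -P(x,y)·log₂P(x,y):
  X=0: 0.4533, 0.2356, 0.4368
  X=1: 0.3520, 0.5231, 0.1858
Sum of the 6 terms: H(X,Y) = 2.1866 bits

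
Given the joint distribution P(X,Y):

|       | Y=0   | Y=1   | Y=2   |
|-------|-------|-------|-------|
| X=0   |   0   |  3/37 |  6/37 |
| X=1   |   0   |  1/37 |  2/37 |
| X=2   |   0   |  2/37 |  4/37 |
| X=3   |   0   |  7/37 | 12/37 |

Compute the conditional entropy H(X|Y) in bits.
1.7084 bits

H(X|Y) = H(X,Y) - H(Y)

H(X,Y) = -Σ_{x,y} P(x,y) log₂ P(x,y). Per-cell terms -P(x,y)·log₂P(x,y):
  X=0: 0.000000, 0.293878, 0.425593
  X=1: 0.000000, 0.140796, 0.227538
  X=2: 0.000000, 0.227538, 0.346968
  X=3: 0.000000, 0.454451, 0.526862
  (cells with P = 0 contribute 0)
Sum of the 12 terms: H(X,Y) = 2.643624 bits

Marginal of Y (column sums):
  P(Y=0) = 0 + 0 + 0 + 0 = 0
  P(Y=1) = 3/37 + 1/37 + 2/37 + 7/37 = 13/37
  P(Y=2) = 6/37 + 2/37 + 4/37 + 12/37 = 24/37
H(Y) = -[(13/37)·log₂(13/37) + (24/37)·log₂(24/37)]   (outcomes with P = 0 contribute 0)
  = 0.530194 + 0.405075 = 0.935269 bits

H(X|Y) = H(X,Y) - H(Y) = 2.643624 - 0.935269 = 1.7084 bits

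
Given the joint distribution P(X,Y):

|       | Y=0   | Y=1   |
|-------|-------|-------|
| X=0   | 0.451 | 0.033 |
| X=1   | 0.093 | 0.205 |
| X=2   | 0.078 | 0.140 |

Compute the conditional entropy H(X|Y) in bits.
1.1954 bits

H(X|Y) = H(X,Y) - H(Y)

H(X,Y) = -Σ_{x,y} P(x,y) log₂ P(x,y). Per-cell terms -P(x,y)·log₂P(x,y):
  X=0: 0.518109, 0.162406
  X=1: 0.318676, 0.468692
  X=2: 0.287070, 0.397110
Sum of the 6 terms: H(X,Y) = 2.15206 bits

Marginal of Y (column sums):
  P(Y=0) = 0.451 + 0.093 + 0.078 = 0.622
  P(Y=1) = 0.033 + 0.205 + 0.140 = 0.378
H(Y) = -[0.622·log₂(0.622) + 0.378·log₂(0.378)]
  = 0.426078 + 0.530539 = 0.95662 bits

H(X|Y) = H(X,Y) - H(Y) = 2.15206 - 0.95662 = 1.1954 bits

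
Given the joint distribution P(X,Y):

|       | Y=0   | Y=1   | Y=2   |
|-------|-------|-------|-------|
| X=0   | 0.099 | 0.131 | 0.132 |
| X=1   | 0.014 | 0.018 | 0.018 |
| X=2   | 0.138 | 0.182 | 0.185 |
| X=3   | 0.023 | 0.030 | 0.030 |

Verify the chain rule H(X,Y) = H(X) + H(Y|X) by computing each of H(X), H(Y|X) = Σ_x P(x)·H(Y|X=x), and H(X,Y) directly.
H(X) = 1.5425 bits, H(Y|X) = 1.5731 bits, H(X,Y) = 3.1157 bits

Marginal of X (row sums):
  P(X=0) = 0.099 + 0.131 + 0.132 = 0.362
  P(X=1) = 0.014 + 0.018 + 0.018 = 0.050
  P(X=2) = 0.138 + 0.182 + 0.185 = 0.505
  P(X=3) = 0.023 + 0.030 + 0.030 = 0.083
H(X) = -[0.362·log₂(0.362) + 0.050·log₂(0.050) + 0.505·log₂(0.505) + 0.083·log₂(0.083)]
  = 0.530670 + 0.216096 + 0.497751 + 0.298032 = 1.5425 bits

H(Y|X) = Σ_x P(x)·H(Y|X=x):
  X=0: P(X=0) = 0.362, P(Y|X=0) = (99/362, 131/362, 66/181) → H(Y|X=0) = 1.572927
  X=1: P(X=1) = 0.050, P(Y|X=1) = (7/25, 9/25, 9/25) → H(Y|X=1) = 1.575451
  X=2: P(X=2) = 0.505, P(Y|X=2) = (138/505, 182/505, 37/101) → H(Y|X=2) = 1.572812
  X=3: P(X=3) = 0.083, P(Y|X=3) = (23/83, 30/83, 30/83) → H(Y|X=3) = 1.574372
H(Y|X) = 0.362·1.572927 + 0.050·1.575451 + 0.505·1.572812 + 0.083·1.574372 = 1.5731 bits

H(X,Y) = -Σ_{x,y} P(x,y) log₂ P(x,y). Per-cell terms -P(x,y)·log₂P(x,y):
  X=0: 0.330306, 0.384139, 0.385624
  X=1: 0.086218, 0.104325, 0.104325
  X=2: 0.394302, 0.447354, 0.450365
  X=3: 0.125171, 0.151767, 0.151767
Sum of the 12 terms: H(X,Y) = 3.1157 bits

Chain rule check:
  H(X) + H(Y|X) = 1.5425 + 1.5731 = 3.1156 bits
  H(X,Y) = 3.1157 bits
✓ Chain rule verified (Δ = 0.0001 is 4-dp rounding noise: each of the three values was rounded independently).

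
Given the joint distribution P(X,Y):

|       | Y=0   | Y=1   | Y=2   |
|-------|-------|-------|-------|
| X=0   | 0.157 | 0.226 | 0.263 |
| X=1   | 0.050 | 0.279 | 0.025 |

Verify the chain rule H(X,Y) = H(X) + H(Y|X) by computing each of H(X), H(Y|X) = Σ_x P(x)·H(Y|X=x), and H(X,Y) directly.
H(X) = 0.9376 bits, H(Y|X) = 1.3364 bits, H(X,Y) = 2.2740 bits

Marginal of X (row sums):
  P(X=0) = 0.157 + 0.226 + 0.263 = 0.646
  P(X=1) = 0.050 + 0.279 + 0.025 = 0.354
H(X) = -[0.646·log₂(0.646) + 0.354·log₂(0.354)]
  = 0.4072 + 0.5304 = 0.9376 bits

H(Y|X) = Σ_x P(x)·H(Y|X=x):
  X=0: P(X=0) = 0.646, P(Y|X=0) = (157/646, 113/323, 263/646) → H(Y|X=0) = 1.5539
  X=1: P(X=1) = 0.354, P(Y|X=1) = (25/177, 93/118, 25/354) → H(Y|X=1) = 0.9396
H(Y|X) = 0.646·1.5539 + 0.354·0.9396 = 1.3364 bits

H(X,Y) = -Σ_{x,y} P(x,y) log₂ P(x,y). Per-cell terms -P(x,y)·log₂P(x,y):
  X=0: 0.4194, 0.4849, 0.5068
  X=1: 0.2161, 0.5138, 0.1330
Sum of the 6 terms: H(X,Y) = 2.2740 bits

Chain rule check:
  H(X) + H(Y|X) = 0.9376 + 1.3364 = 2.2740 bits
  H(X,Y) = 2.2740 bits
✓ Chain rule verified.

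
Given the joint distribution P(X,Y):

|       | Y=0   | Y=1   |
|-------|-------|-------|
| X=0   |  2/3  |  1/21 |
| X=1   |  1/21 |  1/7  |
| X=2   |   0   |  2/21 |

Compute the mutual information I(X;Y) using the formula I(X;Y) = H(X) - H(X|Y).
0.4562 bits

I(X;Y) = H(X) - H(X|Y)

Marginal of X (row sums):
  P(X=0) = 2/3 + 1/21 = 5/7
  P(X=1) = 1/21 + 1/7 = 4/21
  P(X=2) = 0 + 2/21 = 2/21
H(X) = -[(5/7)·log₂(5/7) + (4/21)·log₂(4/21) + (2/21)·log₂(2/21)]
  = 0.3467 + 0.4557 + 0.3231 = 1.1255 bits

Marginal of Y (column sums):
  P(Y=0) = 2/3 + 1/21 + 0 = 5/7
  P(Y=1) = 1/21 + 1/7 + 2/21 = 2/7
H(X|Y) = Σ_y P(y)·H(X|Y=y):
  Y=0: P(Y=0) = 5/7, P(X|Y=0) = (14/15, 1/15, 0) → H(X|Y=0) = 0.3534
  Y=1: P(Y=1) = 2/7, P(X|Y=1) = (1/6, 1/2, 1/3) → H(X|Y=1) = 1.4591
H(X|Y) = (5/7)·0.3534 + (2/7)·1.4591 = 0.6693 bits

I(X;Y) = H(X) - H(X|Y) = 1.1255 - 0.6693 = 0.4562 bits

Cross-check via I(X;Y) = H(X) + H(Y) - H(X,Y): computing H(Y) from the column sums and H(X,Y) from the 6 cells in the same way gives H(Y) = 0.8631 bits and H(X,Y) = 1.5324 bits, so
I(X;Y) = 1.1255 + 0.8631 - 1.5324 = 0.4562 bits ✓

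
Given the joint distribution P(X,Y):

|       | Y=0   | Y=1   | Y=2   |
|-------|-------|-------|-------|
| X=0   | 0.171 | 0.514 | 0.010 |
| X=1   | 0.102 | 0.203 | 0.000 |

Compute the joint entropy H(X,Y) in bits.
1.7986 bits

H(X,Y) = -Σ_{x,y} P(x,y) log₂ P(x,y). Per-cell terms -P(x,y)·log₂P(x,y):
  X=0: 0.43570, 0.49352, 0.06644
  X=1: 0.33592, 0.46699, 0.00000
  (cells with P = 0 contribute 0)
Sum of the 6 terms: H(X,Y) = 1.7986 bits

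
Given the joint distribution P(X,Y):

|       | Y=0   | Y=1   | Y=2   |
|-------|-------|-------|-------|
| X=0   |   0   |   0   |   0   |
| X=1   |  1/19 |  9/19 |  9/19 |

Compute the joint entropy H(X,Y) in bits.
1.2448 bits

H(X,Y) = -Σ_{x,y} P(x,y) log₂ P(x,y). Per-cell terms -P(x,y)·log₂P(x,y):
  X=0: 0.0000, 0.0000, 0.0000
  X=1: 0.2236, 0.5106, 0.5106
  (cells with P = 0 contribute 0)
Sum of the 6 terms: H(X,Y) = 1.2448 bits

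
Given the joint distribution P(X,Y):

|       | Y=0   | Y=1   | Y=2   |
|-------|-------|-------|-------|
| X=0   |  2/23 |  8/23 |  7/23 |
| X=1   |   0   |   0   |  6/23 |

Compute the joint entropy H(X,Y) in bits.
1.8644 bits

H(X,Y) = -Σ_{x,y} P(x,y) log₂ P(x,y). Per-cell terms -P(x,y)·log₂P(x,y):
  X=0: 0.30640, 0.52993, 0.52232
  X=1: 0.00000, 0.00000, 0.50572
  (cells with P = 0 contribute 0)
Sum of the 6 terms: H(X,Y) = 1.8644 bits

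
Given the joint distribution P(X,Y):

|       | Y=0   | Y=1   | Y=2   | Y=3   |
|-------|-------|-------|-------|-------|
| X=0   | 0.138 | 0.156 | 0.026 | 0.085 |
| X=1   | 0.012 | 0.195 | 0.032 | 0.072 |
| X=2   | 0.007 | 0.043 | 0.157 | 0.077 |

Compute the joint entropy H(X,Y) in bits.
3.1698 bits

H(X,Y) = -Σ_{x,y} P(x,y) log₂ P(x,y). Per-cell terms -P(x,y)·log₂P(x,y):
  X=0: 0.3943, 0.4181, 0.1369, 0.3023
  X=1: 0.0766, 0.4599, 0.1589, 0.2733
  X=2: 0.0501, 0.1952, 0.4194, 0.2848
Sum of the 12 terms: H(X,Y) = 3.1698 bits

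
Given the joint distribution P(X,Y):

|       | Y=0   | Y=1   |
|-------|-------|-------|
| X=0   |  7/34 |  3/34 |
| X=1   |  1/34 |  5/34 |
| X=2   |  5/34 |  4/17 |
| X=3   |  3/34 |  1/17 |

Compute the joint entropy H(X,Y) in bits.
2.7822 bits

H(X,Y) = -Σ_{x,y} P(x,y) log₂ P(x,y). Per-cell terms -P(x,y)·log₂P(x,y):
  X=0: 0.469434, 0.309044
  X=1: 0.149631, 0.406696
  X=2: 0.406696, 0.491168
  X=3: 0.309044, 0.240439
Sum of the 8 terms: H(X,Y) = 2.7822 bits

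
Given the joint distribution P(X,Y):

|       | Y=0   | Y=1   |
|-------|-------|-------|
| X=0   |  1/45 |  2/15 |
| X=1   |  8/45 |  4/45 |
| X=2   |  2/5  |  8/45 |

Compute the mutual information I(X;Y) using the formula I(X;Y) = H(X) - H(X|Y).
0.1195 bits

I(X;Y) = H(X) - H(X|Y)

Marginal of X (row sums):
  P(X=0) = 1/45 + 2/15 = 7/45
  P(X=1) = 8/45 + 4/45 = 4/15
  P(X=2) = 2/5 + 8/45 = 26/45
H(X) = -[(7/45)·log₂(7/45) + (4/15)·log₂(4/15) + (26/45)·log₂(26/45)]
  = 0.41759 + 0.50850 + 0.45726 = 1.38335 bits

Marginal of Y (column sums):
  P(Y=0) = 1/45 + 8/45 + 2/5 = 3/5
  P(Y=1) = 2/15 + 4/45 + 8/45 = 2/5
H(X|Y) = Σ_y P(y)·H(X|Y=y):
  Y=0: P(Y=0) = 3/5, P(X|Y=0) = (1/27, 8/27, 2/3) → H(X|Y=0) = 1.08605
  Y=1: P(Y=1) = 2/5, P(X|Y=1) = (1/3, 2/9, 4/9) → H(X|Y=1) = 1.53049
H(X|Y) = (3/5)·1.08605 + (2/5)·1.53049 = 1.26383 bits

I(X;Y) = H(X) - H(X|Y) = 1.38335 - 1.26383 = 0.1195 bits

Cross-check via I(X;Y) = H(X) + H(Y) - H(X,Y): computing H(Y) from the column sums and H(X,Y) from the 6 cells in the same way gives H(Y) = 0.97095 bits and H(X,Y) = 2.23478 bits, so
I(X;Y) = 1.38335 + 0.97095 - 2.23478 = 0.1195 bits ✓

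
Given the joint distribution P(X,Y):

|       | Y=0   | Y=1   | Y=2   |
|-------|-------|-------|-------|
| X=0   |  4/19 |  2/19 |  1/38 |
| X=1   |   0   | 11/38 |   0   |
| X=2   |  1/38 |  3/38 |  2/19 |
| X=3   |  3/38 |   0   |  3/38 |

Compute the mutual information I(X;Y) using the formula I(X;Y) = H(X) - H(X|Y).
0.6314 bits

I(X;Y) = H(X) - H(X|Y)

Marginal of X (row sums):
  P(X=0) = 4/19 + 2/19 + 1/38 = 13/38
  P(X=1) = 0 + 11/38 + 0 = 11/38
  P(X=2) = 1/38 + 3/38 + 2/19 = 4/19
  P(X=3) = 3/38 + 0 + 3/38 = 3/19
H(X) = -[(13/38)·log₂(13/38) + (11/38)·log₂(11/38) + (4/19)·log₂(4/19) + (3/19)·log₂(3/19)]
  = 0.52940 + 0.51772 + 0.47325 + 0.42047 = 1.94084 bits

Marginal of Y (column sums):
  P(Y=0) = 4/19 + 0 + 1/38 + 3/38 = 6/19
  P(Y=1) = 2/19 + 11/38 + 3/38 + 0 = 9/19
  P(Y=2) = 1/38 + 0 + 2/19 + 3/38 = 4/19
H(X|Y) = Σ_y P(y)·H(X|Y=y):
  Y=0: P(Y=0) = 6/19, P(X|Y=0) = (2/3, 0, 1/12, 1/4) → H(X|Y=0) = 1.18872
  Y=1: P(Y=1) = 9/19, P(X|Y=1) = (2/9, 11/18, 1/6, 0) → H(X|Y=1) = 1.34722
  Y=2: P(Y=2) = 4/19, P(X|Y=2) = (1/8, 0, 1/2, 3/8) → H(X|Y=2) = 1.40564
H(X|Y) = (6/19)·1.18872 + (9/19)·1.34722 + (4/19)·1.40564 = 1.30947 bits

I(X;Y) = H(X) - H(X|Y) = 1.94084 - 1.30947 = 0.6314 bits

Cross-check via I(X;Y) = H(X) + H(Y) - H(X,Y): computing H(Y) from the column sums and H(X,Y) from the 12 cells in the same way gives H(Y) = 1.50903 bits and H(X,Y) = 2.81850 bits, so
I(X;Y) = 1.94084 + 1.50903 - 2.81850 = 0.6314 bits ✓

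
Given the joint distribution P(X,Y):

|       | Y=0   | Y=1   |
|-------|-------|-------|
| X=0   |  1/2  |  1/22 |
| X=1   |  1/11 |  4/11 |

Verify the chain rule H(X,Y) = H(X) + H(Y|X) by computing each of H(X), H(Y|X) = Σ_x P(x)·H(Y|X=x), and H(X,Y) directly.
H(X) = 0.9940 bits, H(Y|X) = 0.5539 bits, H(X,Y) = 1.5479 bits

Marginal of X (row sums):
  P(X=0) = 1/2 + 1/22 = 6/11
  P(X=1) = 1/11 + 4/11 = 5/11
H(X) = -[(6/11)·log₂(6/11) + (5/11)·log₂(5/11)]
  = 0.47698 + 0.51705 = 0.9940 bits

H(Y|X) = Σ_x P(x)·H(Y|X=x):
  X=0: P(X=0) = 6/11, P(Y|X=0) = (11/12, 1/12) → H(Y|X=0) = 0.41382
  X=1: P(X=1) = 5/11, P(Y|X=1) = (1/5, 4/5) → H(Y|X=1) = 0.72193
H(Y|X) = (6/11)·0.41382 + (5/11)·0.72193 = 0.5539 bits

H(X,Y) = -Σ_{x,y} P(x,y) log₂ P(x,y). Per-cell terms -P(x,y)·log₂P(x,y):
  X=0: 0.50000, 0.20270
  X=1: 0.31449, 0.53070
Sum of the 4 terms: H(X,Y) = 1.5479 bits

Chain rule check:
  H(X) + H(Y|X) = 0.9940 + 0.5539 = 1.5479 bits
  H(X,Y) = 1.5479 bits
✓ Chain rule verified.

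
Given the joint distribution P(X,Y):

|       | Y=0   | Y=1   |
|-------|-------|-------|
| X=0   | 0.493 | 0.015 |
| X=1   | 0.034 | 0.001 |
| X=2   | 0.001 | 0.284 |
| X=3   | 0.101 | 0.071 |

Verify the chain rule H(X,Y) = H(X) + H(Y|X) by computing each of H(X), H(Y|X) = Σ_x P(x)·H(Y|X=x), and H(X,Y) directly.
H(X) = 1.6186 bits, H(Y|X) = 0.2819 bits, H(X,Y) = 1.9005 bits

Marginal of X (row sums):
  P(X=0) = 0.493 + 0.015 = 0.508
  P(X=1) = 0.034 + 0.001 = 0.035
  P(X=2) = 0.001 + 0.284 = 0.285
  P(X=3) = 0.101 + 0.071 = 0.172
H(X) = -[0.508·log₂(0.508) + 0.035·log₂(0.035) + 0.285·log₂(0.285) + 0.172·log₂(0.172)]
  = 0.49637 + 0.16928 + 0.51613 + 0.43680 = 1.6186 bits

H(Y|X) = Σ_x P(x)·H(Y|X=x):
  X=0: P(X=0) = 0.508, P(Y|X=0) = (493/508, 15/508) → H(Y|X=0) = 0.19202
  X=1: P(X=1) = 0.035, P(Y|X=1) = (34/35, 1/35) → H(Y|X=1) = 0.18718
  X=2: P(X=2) = 0.285, P(Y|X=2) = (1/285, 284/285) → H(Y|X=2) = 0.03367
  X=3: P(X=3) = 0.172, P(Y|X=3) = (101/172, 71/172) → H(Y|X=3) = 0.97794
H(Y|X) = 0.508·0.19202 + 0.035·0.18718 + 0.285·0.03367 + 0.172·0.97794 = 0.2819 bits

H(X,Y) = -Σ_{x,y} P(x,y) log₂ P(x,y). Per-cell terms -P(x,y)·log₂P(x,y):
  X=0: 0.50303, 0.09088
  X=1: 0.16586, 0.00997
  X=2: 0.00997, 0.51575
  X=3: 0.33406, 0.27094
Sum of the 8 terms: H(X,Y) = 1.9005 bits

Chain rule check:
  H(X) + H(Y|X) = 1.6186 + 0.2819 = 1.9005 bits
  H(X,Y) = 1.9005 bits
✓ Chain rule verified.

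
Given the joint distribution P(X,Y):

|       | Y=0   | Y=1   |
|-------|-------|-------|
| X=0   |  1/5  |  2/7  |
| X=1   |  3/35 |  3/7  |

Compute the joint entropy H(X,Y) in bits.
1.8085 bits

H(X,Y) = -Σ_{x,y} P(x,y) log₂ P(x,y). Per-cell terms -P(x,y)·log₂P(x,y):
  X=0: 0.4644, 0.5164
  X=1: 0.3038, 0.5239
Sum of the 4 terms: H(X,Y) = 1.8085 bits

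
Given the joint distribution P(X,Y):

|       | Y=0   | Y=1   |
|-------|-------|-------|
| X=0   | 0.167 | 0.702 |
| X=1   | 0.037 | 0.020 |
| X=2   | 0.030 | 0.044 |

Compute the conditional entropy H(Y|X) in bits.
0.7389 bits

H(Y|X) = H(X,Y) - H(X)

H(X,Y) = -Σ_{x,y} P(x,y) log₂ P(x,y). Per-cell terms -P(x,y)·log₂P(x,y):
  X=0: 0.4312, 0.3583
  X=1: 0.1760, 0.1129
  X=2: 0.1518, 0.1983
Sum of the 6 terms: H(X,Y) = 1.4285 bits

Marginal of X (row sums):
  P(X=0) = 0.167 + 0.702 = 0.869
  P(X=1) = 0.037 + 0.020 = 0.057
  P(X=2) = 0.030 + 0.044 = 0.074
H(X) = -[0.869·log₂(0.869) + 0.057·log₂(0.057) + 0.074·log₂(0.074)]
  = 0.1760 + 0.2356 + 0.2780 = 0.6896 bits

H(Y|X) = H(X,Y) - H(X) = 1.4285 - 0.6896 = 0.7389 bits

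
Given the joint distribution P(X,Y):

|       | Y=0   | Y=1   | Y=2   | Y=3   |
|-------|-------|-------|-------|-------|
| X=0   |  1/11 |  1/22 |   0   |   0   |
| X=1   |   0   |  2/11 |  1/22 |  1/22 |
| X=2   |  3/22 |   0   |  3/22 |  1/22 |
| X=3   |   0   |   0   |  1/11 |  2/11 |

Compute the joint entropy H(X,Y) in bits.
3.1181 bits

H(X,Y) = -Σ_{x,y} P(x,y) log₂ P(x,y). Per-cell terms -P(x,y)·log₂P(x,y):
  X=0: 0.31449, 0.20270, 0.00000, 0.00000
  X=1: 0.00000, 0.44717, 0.20270, 0.20270
  X=2: 0.39197, 0.00000, 0.39197, 0.20270
  X=3: 0.00000, 0.00000, 0.31449, 0.44717
  (cells with P = 0 contribute 0)
Sum of the 16 terms: H(X,Y) = 3.1181 bits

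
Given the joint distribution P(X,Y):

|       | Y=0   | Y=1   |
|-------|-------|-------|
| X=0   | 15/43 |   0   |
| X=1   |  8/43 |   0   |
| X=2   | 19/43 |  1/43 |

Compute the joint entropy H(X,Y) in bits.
1.6283 bits

H(X,Y) = -Σ_{x,y} P(x,y) log₂ P(x,y). Per-cell terms -P(x,y)·log₂P(x,y):
  X=0: 0.5300, 0.0000
  X=1: 0.4514, 0.0000
  X=2: 0.5207, 0.1262
  (cells with P = 0 contribute 0)
Sum of the 6 terms: H(X,Y) = 1.6283 bits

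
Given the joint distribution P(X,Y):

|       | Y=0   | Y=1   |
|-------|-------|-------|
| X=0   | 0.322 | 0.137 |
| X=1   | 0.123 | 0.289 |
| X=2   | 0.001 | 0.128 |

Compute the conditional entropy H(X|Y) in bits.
1.2067 bits

H(X|Y) = H(X,Y) - H(Y)

H(X,Y) = -Σ_{x,y} P(x,y) log₂ P(x,y). Per-cell terms -P(x,y)·log₂P(x,y):
  X=0: 0.52643, 0.39288
  X=1: 0.37186, 0.51756
  X=2: 0.00997, 0.37962
Sum of the 6 terms: H(X,Y) = 2.1983 bits

Marginal of Y (column sums):
  P(Y=0) = 0.322 + 0.123 + 0.001 = 0.446
  P(Y=1) = 0.137 + 0.289 + 0.128 = 0.554
H(Y) = -[0.446·log₂(0.446) + 0.554·log₂(0.554)]
  = 0.51954 + 0.47203 = 0.9916 bits

H(X|Y) = H(X,Y) - H(Y) = 2.1983 - 0.9916 = 1.2067 bits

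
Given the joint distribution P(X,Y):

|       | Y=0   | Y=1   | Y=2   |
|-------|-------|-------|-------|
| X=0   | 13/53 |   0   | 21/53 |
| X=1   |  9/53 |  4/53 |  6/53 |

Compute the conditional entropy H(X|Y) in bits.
0.7945 bits

H(X|Y) = H(X,Y) - H(Y)

H(X,Y) = -Σ_{x,y} P(x,y) log₂ P(x,y). Per-cell terms -P(x,y)·log₂P(x,y):
  X=0: 0.49730660, 0.00000000, 0.52920120
  X=1: 0.43437659, 0.28135249, 0.35580656
  (cells with P = 0 contribute 0)
Sum of the 6 terms: H(X,Y) = 2.0980434 bits

Marginal of Y (column sums):
  P(Y=0) = 13/53 + 9/53 = 22/53
  P(Y=1) = 0 + 4/53 = 4/53
  P(Y=2) = 21/53 + 6/53 = 27/53
H(Y) = -[(22/53)·log₂(22/53) + (4/53)·log₂(4/53) + (27/53)·log₂(27/53)]
  = 0.52654254 + 0.28135249 + 0.49569603 = 1.3035911 bits

H(X|Y) = H(X,Y) - H(Y) = 2.0980434 - 1.3035911 = 0.7945 bits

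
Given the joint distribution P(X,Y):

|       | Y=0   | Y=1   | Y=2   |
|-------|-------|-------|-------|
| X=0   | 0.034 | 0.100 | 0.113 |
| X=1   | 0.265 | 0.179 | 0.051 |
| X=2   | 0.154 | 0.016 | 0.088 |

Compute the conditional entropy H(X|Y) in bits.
1.3059 bits

H(X|Y) = H(X,Y) - H(Y)

H(X,Y) = -Σ_{x,y} P(x,y) log₂ P(x,y). Per-cell terms -P(x,y)·log₂P(x,y):
  X=0: 0.16586, 0.33219, 0.35545
  X=1: 0.50772, 0.44427, 0.21896
  X=2: 0.41565, 0.09545, 0.30856
Sum of the 9 terms: H(X,Y) = 2.8441 bits

Marginal of Y (column sums):
  P(Y=0) = 0.034 + 0.265 + 0.154 = 0.453
  P(Y=1) = 0.100 + 0.179 + 0.016 = 0.295
  P(Y=2) = 0.113 + 0.051 + 0.088 = 0.252
H(Y) = -[0.453·log₂(0.453) + 0.295·log₂(0.295) + 0.252·log₂(0.252)]
  = 0.51751 + 0.51956 + 0.50110 = 1.5382 bits

H(X|Y) = H(X,Y) - H(Y) = 2.8441 - 1.5382 = 1.3059 bits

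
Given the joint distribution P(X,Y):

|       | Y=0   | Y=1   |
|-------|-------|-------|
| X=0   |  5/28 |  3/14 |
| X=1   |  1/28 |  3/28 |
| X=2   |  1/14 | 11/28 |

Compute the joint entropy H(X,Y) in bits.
2.2385 bits

H(X,Y) = -Σ_{x,y} P(x,y) log₂ P(x,y). Per-cell terms -P(x,y)·log₂P(x,y):
  X=0: 0.4438, 0.4762
  X=1: 0.1717, 0.3453
  X=2: 0.2720, 0.5295
Sum of the 6 terms: H(X,Y) = 2.2385 bits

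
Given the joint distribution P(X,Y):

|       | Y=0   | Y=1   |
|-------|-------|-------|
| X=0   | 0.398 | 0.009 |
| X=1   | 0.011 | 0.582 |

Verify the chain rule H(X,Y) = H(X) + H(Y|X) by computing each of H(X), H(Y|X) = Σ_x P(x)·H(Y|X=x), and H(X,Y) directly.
H(X) = 0.9749 bits, H(Y|X) = 0.1413 bits, H(X,Y) = 1.1162 bits

Marginal of X (row sums):
  P(X=0) = 0.398 + 0.009 = 0.407
  P(X=1) = 0.011 + 0.582 = 0.593
H(X) = -[0.407·log₂(0.407) + 0.593·log₂(0.593)]
  = 0.52784 + 0.44706 = 0.9749 bits

H(Y|X) = Σ_x P(x)·H(Y|X=x):
  X=0: P(X=0) = 0.407, P(Y|X=0) = (398/407, 9/407) → H(Y|X=0) = 0.15315
  X=1: P(X=1) = 0.593, P(Y|X=1) = (11/593, 582/593) → H(Y|X=1) = 0.13322
H(Y|X) = 0.407·0.15315 + 0.593·0.13322 = 0.1413 bits

H(X,Y) = -Σ_{x,y} P(x,y) log₂ P(x,y). Per-cell terms -P(x,y)·log₂P(x,y):
  X=0: 0.52901, 0.06116
  X=1: 0.07157, 0.45449
Sum of the 4 terms: H(X,Y) = 1.1162 bits

Chain rule check:
  H(X) + H(Y|X) = 0.9749 + 0.1413 = 1.1162 bits
  H(X,Y) = 1.1162 bits
✓ Chain rule verified.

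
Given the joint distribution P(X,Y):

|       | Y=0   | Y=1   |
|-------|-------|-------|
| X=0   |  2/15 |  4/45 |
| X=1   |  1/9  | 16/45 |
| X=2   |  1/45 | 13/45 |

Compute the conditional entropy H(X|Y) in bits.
1.3835 bits

H(X|Y) = H(X,Y) - H(Y)

H(X,Y) = -Σ_{x,y} P(x,y) log₂ P(x,y). Per-cell terms -P(x,y)·log₂P(x,y):
  X=0: 0.387585, 0.310387
  X=1: 0.352214, 0.530437
  X=2: 0.122041, 0.517519
Sum of the 6 terms: H(X,Y) = 2.22018 bits

Marginal of Y (column sums):
  P(Y=0) = 2/15 + 1/9 + 1/45 = 4/15
  P(Y=1) = 4/45 + 16/45 + 13/45 = 11/15
H(Y) = -[(4/15)·log₂(4/15) + (11/15)·log₂(11/15)]
  = 0.508504 + 0.328137 = 0.83664 bits

H(X|Y) = H(X,Y) - H(Y) = 2.22018 - 0.83664 = 1.3835 bits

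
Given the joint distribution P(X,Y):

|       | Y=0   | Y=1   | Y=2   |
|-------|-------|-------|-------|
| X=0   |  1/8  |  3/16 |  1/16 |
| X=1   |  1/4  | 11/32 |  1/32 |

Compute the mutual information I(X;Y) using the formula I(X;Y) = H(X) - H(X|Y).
0.0264 bits

I(X;Y) = H(X) - H(X|Y)

Marginal of X (row sums):
  P(X=0) = 1/8 + 3/16 + 1/16 = 3/8
  P(X=1) = 1/4 + 11/32 + 1/32 = 5/8
H(X) = -[(3/8)·log₂(3/8) + (5/8)·log₂(5/8)]
  = 0.53064 + 0.42379 = 0.95443 bits

Marginal of Y (column sums):
  P(Y=0) = 1/8 + 1/4 = 3/8
  P(Y=1) = 3/16 + 11/32 = 17/32
  P(Y=2) = 1/16 + 1/32 = 3/32
H(X|Y) = Σ_y P(y)·H(X|Y=y):
  Y=0: P(Y=0) = 3/8, P(X|Y=0) = (1/3, 2/3) → H(X|Y=0) = 0.91830
  Y=1: P(Y=1) = 17/32, P(X|Y=1) = (6/17, 11/17) → H(X|Y=1) = 0.93667
  Y=2: P(Y=2) = 3/32, P(X|Y=2) = (2/3, 1/3) → H(X|Y=2) = 0.91830
H(X|Y) = (3/8)·0.91830 + (17/32)·0.93667 + (3/32)·0.91830 = 0.92806 bits

I(X;Y) = H(X) - H(X|Y) = 0.95443 - 0.92806 = 0.0264 bits

Cross-check via I(X;Y) = H(X) + H(Y) - H(X,Y): computing H(Y) from the column sums and H(X,Y) from the 6 cells in the same way gives H(Y) = 1.33558 bits and H(X,Y) = 2.26364 bits, so
I(X;Y) = 0.95443 + 1.33558 - 2.26364 = 0.0264 bits ✓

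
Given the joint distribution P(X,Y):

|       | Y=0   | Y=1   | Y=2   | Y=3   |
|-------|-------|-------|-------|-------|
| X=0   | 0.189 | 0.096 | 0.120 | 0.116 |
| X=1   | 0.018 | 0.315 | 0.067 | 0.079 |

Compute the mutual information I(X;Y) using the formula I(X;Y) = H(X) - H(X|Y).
0.2223 bits

I(X;Y) = H(X) - H(X|Y)

Marginal of X (row sums):
  P(X=0) = 0.189 + 0.096 + 0.120 + 0.116 = 0.521
  P(X=1) = 0.018 + 0.315 + 0.067 + 0.079 = 0.479
H(X) = -[0.521·log₂(0.521) + 0.479·log₂(0.479)]
  = 0.49008 + 0.50865 = 0.99873 bits

Marginal of Y (column sums):
  P(Y=0) = 0.189 + 0.018 = 0.207
  P(Y=1) = 0.096 + 0.315 = 0.411
  P(Y=2) = 0.120 + 0.067 = 0.187
  P(Y=3) = 0.116 + 0.079 = 0.195
H(X|Y) = Σ_y P(y)·H(X|Y=y):
  Y=0: P(Y=0) = 0.207, P(X|Y=0) = (21/23, 2/23) → H(X|Y=0) = 0.42623
  Y=1: P(Y=1) = 0.411, P(X|Y=1) = (32/137, 105/137) → H(X|Y=1) = 0.78419
  Y=2: P(Y=2) = 0.187, P(X|Y=2) = (120/187, 67/187) → H(X|Y=2) = 0.94125
  Y=3: P(Y=3) = 0.195, P(X|Y=3) = (116/195, 79/195) → H(X|Y=3) = 0.97387
H(X|Y) = 0.207·0.42623 + 0.411·0.78419 + 0.187·0.94125 + 0.195·0.97387 = 0.77645 bits

I(X;Y) = H(X) - H(X|Y) = 0.99873 - 0.77645 = 0.2223 bits

Cross-check via I(X;Y) = H(X) + H(Y) - H(X,Y): computing H(Y) from the column sums and H(X,Y) from the 8 cells in the same way gives H(Y) = 1.90982 bits and H(X,Y) = 2.68628 bits, so
I(X;Y) = 0.99873 + 1.90982 - 2.68628 = 0.2223 bits ✓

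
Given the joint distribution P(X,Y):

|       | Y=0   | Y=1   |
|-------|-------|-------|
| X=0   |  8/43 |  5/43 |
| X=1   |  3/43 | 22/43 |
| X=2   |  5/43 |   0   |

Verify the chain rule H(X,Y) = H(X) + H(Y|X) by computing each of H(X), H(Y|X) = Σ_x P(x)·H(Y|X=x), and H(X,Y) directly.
H(X) = 1.3376 bits, H(Y|X) = 0.5984 bits, H(X,Y) = 1.9360 bits

Marginal of X (row sums):
  P(X=0) = 8/43 + 5/43 = 13/43
  P(X=1) = 3/43 + 22/43 = 25/43
  P(X=2) = 5/43 + 0 = 5/43
H(X) = -[(13/43)·log₂(13/43) + (25/43)·log₂(25/43) + (5/43)·log₂(5/43)]
  = 0.52176 + 0.45489 + 0.36097 = 1.3376 bits

H(Y|X) = Σ_x P(x)·H(Y|X=x):
  X=0: P(X=0) = 13/43, P(Y|X=0) = (8/13, 5/13) → H(Y|X=0) = 0.96124
  X=1: P(X=1) = 25/43, P(Y|X=1) = (3/25, 22/25) → H(Y|X=1) = 0.52936
  X=2: P(X=2) = 5/43, P(Y|X=2) = (1, 0) → H(Y|X=2) = 0.00000
H(Y|X) = (13/43)·0.96124 + (25/43)·0.52936 + (5/43)·0.00000 = 0.5984 bits

H(X,Y) = -Σ_{x,y} P(x,y) log₂ P(x,y). Per-cell terms -P(x,y)·log₂P(x,y):
  X=0: 0.45140, 0.36097
  X=1: 0.26800, 0.49466
  X=2: 0.36097, 0.00000
  (cells with P = 0 contribute 0)
Sum of the 6 terms: H(X,Y) = 1.9360 bits

Chain rule check:
  H(X) + H(Y|X) = 1.3376 + 0.5984 = 1.9360 bits
  H(X,Y) = 1.9360 bits
✓ Chain rule verified.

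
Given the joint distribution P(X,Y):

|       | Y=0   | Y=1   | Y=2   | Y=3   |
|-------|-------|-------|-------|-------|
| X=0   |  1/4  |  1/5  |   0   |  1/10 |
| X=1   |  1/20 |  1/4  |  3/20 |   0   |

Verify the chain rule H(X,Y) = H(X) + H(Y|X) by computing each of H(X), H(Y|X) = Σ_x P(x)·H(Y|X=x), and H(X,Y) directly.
H(X) = 0.9928 bits, H(Y|X) = 1.4304 bits, H(X,Y) = 2.4232 bits

Marginal of X (row sums):
  P(X=0) = 1/4 + 1/5 + 0 + 1/10 = 11/20
  P(X=1) = 1/20 + 1/4 + 3/20 + 0 = 9/20
H(X) = -[(11/20)·log₂(11/20) + (9/20)·log₂(9/20)]
  = 0.4744 + 0.5184 = 0.9928 bits

H(Y|X) = Σ_x P(x)·H(Y|X=x):
  X=0: P(X=0) = 11/20, P(Y|X=0) = (5/11, 4/11, 0, 2/11) → H(Y|X=0) = 1.4949
  X=1: P(X=1) = 9/20, P(Y|X=1) = (1/9, 5/9, 1/3, 0) → H(Y|X=1) = 1.3516
H(Y|X) = (11/20)·1.4949 + (9/20)·1.3516 = 1.4304 bits

H(X,Y) = -Σ_{x,y} P(x,y) log₂ P(x,y). Per-cell terms -P(x,y)·log₂P(x,y):
  X=0: 0.5000, 0.4644, 0.0000, 0.3322
  X=1: 0.2161, 0.5000, 0.4105, 0.0000
  (cells with P = 0 contribute 0)
Sum of the 8 terms: H(X,Y) = 2.4232 bits

Chain rule check:
  H(X) + H(Y|X) = 0.9928 + 1.4304 = 2.4232 bits
  H(X,Y) = 2.4232 bits
✓ Chain rule verified.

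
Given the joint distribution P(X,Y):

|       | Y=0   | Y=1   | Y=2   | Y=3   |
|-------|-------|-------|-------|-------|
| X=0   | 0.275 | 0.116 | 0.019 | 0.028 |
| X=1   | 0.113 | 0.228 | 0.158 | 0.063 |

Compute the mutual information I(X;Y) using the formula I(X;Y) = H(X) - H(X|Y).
0.1659 bits

I(X;Y) = H(X) - H(X|Y)

Marginal of X (row sums):
  P(X=0) = 0.275 + 0.116 + 0.019 + 0.028 = 0.438
  P(X=1) = 0.113 + 0.228 + 0.158 + 0.063 = 0.562
H(X) = -[0.438·log₂(0.438) + 0.562·log₂(0.562)]
  = 0.5217 + 0.4672 = 0.9889 bits

Marginal of Y (column sums):
  P(Y=0) = 0.275 + 0.113 = 0.388
  P(Y=1) = 0.116 + 0.228 = 0.344
  P(Y=2) = 0.019 + 0.158 = 0.177
  P(Y=3) = 0.028 + 0.063 = 0.091
H(X|Y) = Σ_y P(y)·H(X|Y=y):
  Y=0: P(Y=0) = 0.388, P(X|Y=0) = (275/388, 113/388) → H(X|Y=0) = 0.8703
  Y=1: P(Y=1) = 0.344, P(X|Y=1) = (29/86, 57/86) → H(X|Y=1) = 0.9221
  Y=2: P(Y=2) = 0.177, P(X|Y=2) = (19/177, 158/177) → H(X|Y=2) = 0.4919
  Y=3: P(Y=3) = 0.091, P(X|Y=3) = (4/13, 9/13) → H(X|Y=3) = 0.8905
H(X|Y) = 0.388·0.8703 + 0.344·0.9221 + 0.177·0.4919 + 0.091·0.8905 = 0.8230 bits

I(X;Y) = H(X) - H(X|Y) = 0.9889 - 0.8230 = 0.1659 bits

Cross-check via I(X;Y) = H(X) + H(Y) - H(X,Y): computing H(Y) from the column sums and H(X,Y) from the 8 cells in the same way gives H(Y) = 1.8164 bits and H(X,Y) = 2.6394 bits, so
I(X;Y) = 0.9889 + 1.8164 - 2.6394 = 0.1659 bits ✓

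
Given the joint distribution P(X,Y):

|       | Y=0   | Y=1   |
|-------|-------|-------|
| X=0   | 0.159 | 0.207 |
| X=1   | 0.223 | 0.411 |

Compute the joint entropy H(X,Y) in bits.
1.9022 bits

H(X,Y) = -Σ_{x,y} P(x,y) log₂ P(x,y). Per-cell terms -P(x,y)·log₂P(x,y):
  X=0: 0.4218, 0.4704
  X=1: 0.4828, 0.5272
Sum of the 4 terms: H(X,Y) = 1.9022 bits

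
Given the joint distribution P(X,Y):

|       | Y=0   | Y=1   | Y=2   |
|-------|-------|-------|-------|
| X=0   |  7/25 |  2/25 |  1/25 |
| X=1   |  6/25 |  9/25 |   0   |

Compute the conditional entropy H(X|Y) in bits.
0.8188 bits

H(X|Y) = H(X,Y) - H(Y)

H(X,Y) = -Σ_{x,y} P(x,y) log₂ P(x,y). Per-cell terms -P(x,y)·log₂P(x,y):
  X=0: 0.5142204, 0.2915085, 0.1857542
  X=1: 0.4941345, 0.5306152, 0.0000000
  (cells with P = 0 contribute 0)
Sum of the 6 terms: H(X,Y) = 2.016233 bits

Marginal of Y (column sums):
  P(Y=0) = 7/25 + 6/25 = 13/25
  P(Y=1) = 2/25 + 9/25 = 11/25
  P(Y=2) = 1/25 + 0 = 1/25
H(Y) = -[(13/25)·log₂(13/25) + (11/25)·log₂(11/25) + (1/25)·log₂(1/25)]
  = 0.4905766 + 0.5211468 + 0.1857542 = 1.197478 bits

H(X|Y) = H(X,Y) - H(Y) = 2.016233 - 1.197478 = 0.8188 bits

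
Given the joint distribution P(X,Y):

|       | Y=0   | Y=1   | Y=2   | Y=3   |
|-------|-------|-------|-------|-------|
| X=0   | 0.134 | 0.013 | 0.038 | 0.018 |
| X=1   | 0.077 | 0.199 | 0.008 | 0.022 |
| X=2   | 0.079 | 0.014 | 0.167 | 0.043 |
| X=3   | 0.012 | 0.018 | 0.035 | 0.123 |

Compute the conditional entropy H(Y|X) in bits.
1.4377 bits

H(Y|X) = H(X,Y) - H(X)

H(X,Y) = -Σ_{x,y} P(x,y) log₂ P(x,y). Per-cell terms -P(x,y)·log₂P(x,y):
  X=0: 0.388559, 0.081449, 0.179279, 0.104325
  X=1: 0.284823, 0.463503, 0.055726, 0.121140
  X=2: 0.289298, 0.086218, 0.431207, 0.195199
  X=3: 0.076570, 0.104325, 0.169278, 0.371862
Sum of the 16 terms: H(X,Y) = 3.40276 bits

Marginal of X (row sums):
  P(X=0) = 0.134 + 0.013 + 0.038 + 0.018 = 0.203
  P(X=1) = 0.077 + 0.199 + 0.008 + 0.022 = 0.306
  P(X=2) = 0.079 + 0.014 + 0.167 + 0.043 = 0.303
  P(X=3) = 0.012 + 0.018 + 0.035 + 0.123 = 0.188
H(X) = -[0.203·log₂(0.203) + 0.306·log₂(0.306) + 0.303·log₂(0.303) + 0.188·log₂(0.188)]
  = 0.466991 + 0.522769 + 0.521951 + 0.453305 = 1.96502 bits

H(Y|X) = H(X,Y) - H(X) = 3.40276 - 1.96502 = 1.4377 bits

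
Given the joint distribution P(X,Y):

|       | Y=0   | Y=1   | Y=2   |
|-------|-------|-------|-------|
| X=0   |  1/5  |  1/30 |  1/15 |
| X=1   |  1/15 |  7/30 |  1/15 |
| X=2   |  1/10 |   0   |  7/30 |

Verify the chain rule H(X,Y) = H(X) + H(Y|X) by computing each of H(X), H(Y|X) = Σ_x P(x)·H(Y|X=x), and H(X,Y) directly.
H(X) = 1.5801 bits, H(Y|X) = 1.1412 bits, H(X,Y) = 2.7213 bits

Marginal of X (row sums):
  P(X=0) = 1/5 + 1/30 + 1/15 = 3/10
  P(X=1) = 1/15 + 7/30 + 1/15 = 11/30
  P(X=2) = 1/10 + 0 + 7/30 = 1/3
H(X) = -[(3/10)·log₂(3/10) + (11/30)·log₂(11/30) + (1/3)·log₂(1/3)]
  = 0.52109 + 0.53073 + 0.52832 = 1.5801 bits

H(Y|X) = Σ_x P(x)·H(Y|X=x):
  X=0: P(X=0) = 3/10, P(Y|X=0) = (2/3, 1/9, 2/9) → H(Y|X=0) = 1.22439
  X=1: P(X=1) = 11/30, P(Y|X=1) = (2/11, 7/11, 2/11) → H(Y|X=1) = 1.30930
  X=2: P(X=2) = 1/3, P(Y|X=2) = (3/10, 0, 7/10) → H(Y|X=2) = 0.88129
H(Y|X) = (3/10)·1.22439 + (11/30)·1.30930 + (1/3)·0.88129 = 1.1412 bits

H(X,Y) = -Σ_{x,y} P(x,y) log₂ P(x,y). Per-cell terms -P(x,y)·log₂P(x,y):
  X=0: 0.46439, 0.16356, 0.26046
  X=1: 0.26046, 0.48989, 0.26046
  X=2: 0.33219, 0.00000, 0.48989
  (cells with P = 0 contribute 0)
Sum of the 9 terms: H(X,Y) = 2.7213 bits

Chain rule check:
  H(X) + H(Y|X) = 1.5801 + 1.1412 = 2.7213 bits
  H(X,Y) = 2.7213 bits
✓ Chain rule verified.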